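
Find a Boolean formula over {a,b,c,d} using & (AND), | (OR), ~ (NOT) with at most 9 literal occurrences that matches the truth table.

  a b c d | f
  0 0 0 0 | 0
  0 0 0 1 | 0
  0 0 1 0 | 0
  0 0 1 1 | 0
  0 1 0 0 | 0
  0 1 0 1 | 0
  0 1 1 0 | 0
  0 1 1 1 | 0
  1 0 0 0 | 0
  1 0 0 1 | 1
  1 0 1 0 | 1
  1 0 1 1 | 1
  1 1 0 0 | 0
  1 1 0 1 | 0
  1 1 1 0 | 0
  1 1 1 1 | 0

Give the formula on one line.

((c | d) & ((a | (b & c)) & ~b))

  (c | d) = 0111011101110111
  (b & c) = 0000001100000011
  (a | (b & c)) = 0000001111111111
  ~b = 1111000011110000
  ((a | (b & c)) & ~b) = 0000000011110000
  ((c | d) & ((a | (b & c)) & ~b)) = 0000000001110000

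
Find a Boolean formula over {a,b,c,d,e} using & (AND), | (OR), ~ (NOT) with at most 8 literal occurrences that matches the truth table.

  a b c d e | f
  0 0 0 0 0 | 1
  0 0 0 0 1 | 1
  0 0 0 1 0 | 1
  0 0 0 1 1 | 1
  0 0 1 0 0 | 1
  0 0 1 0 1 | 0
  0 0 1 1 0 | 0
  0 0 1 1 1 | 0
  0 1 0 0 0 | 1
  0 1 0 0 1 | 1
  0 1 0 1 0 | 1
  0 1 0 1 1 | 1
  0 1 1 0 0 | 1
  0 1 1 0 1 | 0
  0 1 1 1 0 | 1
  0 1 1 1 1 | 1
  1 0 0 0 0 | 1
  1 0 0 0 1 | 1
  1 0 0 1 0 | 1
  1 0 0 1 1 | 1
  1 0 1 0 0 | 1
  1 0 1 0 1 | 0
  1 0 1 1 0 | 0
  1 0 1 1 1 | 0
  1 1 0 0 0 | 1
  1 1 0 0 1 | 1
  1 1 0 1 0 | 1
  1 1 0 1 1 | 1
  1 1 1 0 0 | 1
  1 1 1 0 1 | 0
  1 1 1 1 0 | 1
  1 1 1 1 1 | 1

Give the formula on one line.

((~e & ~d) | (~c | (b & d)))

  ~e = 10101010101010101010101010101010
  ~d = 11001100110011001100110011001100
  (~e & ~d) = 10001000100010001000100010001000
  ~c = 11110000111100001111000011110000
  (b & d) = 00000000001100110000000000110011
  (~c | (b & d)) = 11110000111100111111000011110011
  ((~e & ~d) | (~c | (b & d))) = 11111000111110111111100011111011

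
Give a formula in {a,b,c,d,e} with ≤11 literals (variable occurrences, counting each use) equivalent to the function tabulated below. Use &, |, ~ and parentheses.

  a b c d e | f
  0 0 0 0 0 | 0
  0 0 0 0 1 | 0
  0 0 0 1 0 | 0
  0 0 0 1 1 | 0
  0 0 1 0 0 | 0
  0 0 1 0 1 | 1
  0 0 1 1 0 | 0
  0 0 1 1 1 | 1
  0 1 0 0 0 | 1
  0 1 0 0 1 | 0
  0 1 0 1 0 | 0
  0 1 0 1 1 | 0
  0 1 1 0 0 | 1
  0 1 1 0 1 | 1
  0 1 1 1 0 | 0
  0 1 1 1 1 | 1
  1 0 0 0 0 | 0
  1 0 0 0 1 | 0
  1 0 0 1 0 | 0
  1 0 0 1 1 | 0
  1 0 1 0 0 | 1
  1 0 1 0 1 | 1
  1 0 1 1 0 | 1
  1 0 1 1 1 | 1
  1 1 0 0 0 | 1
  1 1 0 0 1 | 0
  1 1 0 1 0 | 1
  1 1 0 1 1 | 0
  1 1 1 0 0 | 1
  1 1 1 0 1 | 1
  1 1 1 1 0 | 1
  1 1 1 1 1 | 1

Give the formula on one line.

  ~e = 10101010101010101010101010101010
  (b & ~e) = 00000000101010100000000010101010
  (c | (b & ~e)) = 00001111101011110000111110101111
  ~c = 11110000111100001111000011110000
  (~c | b) = 11110000111111111111000011111111
  ~d = 11001100110011001100110011001100
  ((~c | b) & ~d) = 11000000110011001100000011001100
  (((~c | b) & ~d) | a) = 11000000110011001111111111111111
  (e | (((~c | b) & ~d) | a)) = 11010101110111011111111111111111
  ((c | (b & ~e)) & (e | (((~c | b) & ~d) | a))) = 00000101100011010000111110101111

((c | (b & ~e)) & (e | (((~c | b) & ~d) | a)))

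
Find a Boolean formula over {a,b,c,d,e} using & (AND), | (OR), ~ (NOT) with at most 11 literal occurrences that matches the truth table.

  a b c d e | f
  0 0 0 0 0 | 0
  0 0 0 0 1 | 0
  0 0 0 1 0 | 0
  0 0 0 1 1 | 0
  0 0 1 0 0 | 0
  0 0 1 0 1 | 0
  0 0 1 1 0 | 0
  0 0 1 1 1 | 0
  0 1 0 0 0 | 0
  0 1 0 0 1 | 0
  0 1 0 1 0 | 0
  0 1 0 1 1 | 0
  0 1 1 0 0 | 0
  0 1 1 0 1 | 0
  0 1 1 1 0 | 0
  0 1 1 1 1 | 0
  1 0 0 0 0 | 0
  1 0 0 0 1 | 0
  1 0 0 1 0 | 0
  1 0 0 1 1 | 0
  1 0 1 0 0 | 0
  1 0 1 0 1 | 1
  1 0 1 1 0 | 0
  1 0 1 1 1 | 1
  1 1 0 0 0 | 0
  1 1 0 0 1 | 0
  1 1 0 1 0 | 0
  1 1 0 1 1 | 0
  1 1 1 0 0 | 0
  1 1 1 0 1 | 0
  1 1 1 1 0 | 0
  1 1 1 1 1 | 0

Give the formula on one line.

  ~a = 11111111111111110000000000000000
  (~a & d) = 00110011001100110000000000000000
  ~b = 11111111000000001111111100000000
  ((~a & d) | ~b) = 11111111001100111111111100000000
  (c | b) = 00001111111111110000111111111111
  (e | b) = 01010101111111110101010111111111
  ((c | b) & (e | b)) = 00000101111111110000010111111111
  (a & ((c | b) & (e | b))) = 00000000000000000000010111111111
  (((~a & d) | ~b) & (a & ((c | b) & (e | b)))) = 00000000000000000000010100000000

(((~a & d) | ~b) & (a & ((c | b) & (e | b))))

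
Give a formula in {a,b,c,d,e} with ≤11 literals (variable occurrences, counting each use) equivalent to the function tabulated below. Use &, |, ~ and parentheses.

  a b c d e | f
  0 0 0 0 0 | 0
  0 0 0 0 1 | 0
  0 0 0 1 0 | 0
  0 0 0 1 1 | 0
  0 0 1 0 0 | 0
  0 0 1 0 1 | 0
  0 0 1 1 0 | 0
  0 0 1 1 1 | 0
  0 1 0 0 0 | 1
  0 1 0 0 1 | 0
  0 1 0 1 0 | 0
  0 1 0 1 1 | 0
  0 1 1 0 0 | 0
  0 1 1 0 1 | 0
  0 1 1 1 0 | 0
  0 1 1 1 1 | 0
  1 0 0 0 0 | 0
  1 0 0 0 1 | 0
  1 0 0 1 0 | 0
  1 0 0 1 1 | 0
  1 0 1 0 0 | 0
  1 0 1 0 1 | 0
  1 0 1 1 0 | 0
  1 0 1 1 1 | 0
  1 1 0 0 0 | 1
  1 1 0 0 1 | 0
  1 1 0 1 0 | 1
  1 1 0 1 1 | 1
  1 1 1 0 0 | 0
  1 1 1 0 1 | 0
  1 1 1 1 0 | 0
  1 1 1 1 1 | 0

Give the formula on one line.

(((((d & a) & (b | c)) | (~e & ~d)) & ~c) & (~c & b))

  (d & a) = 00000000000000000011001100110011
  (b | c) = 00001111111111110000111111111111
  ((d & a) & (b | c)) = 00000000000000000000001100110011
  ~e = 10101010101010101010101010101010
  ~d = 11001100110011001100110011001100
  (~e & ~d) = 10001000100010001000100010001000
  (((d & a) & (b | c)) | (~e & ~d)) = 10001000100010001000101110111011
  ~c = 11110000111100001111000011110000
  ((((d & a) & (b | c)) | (~e & ~d)) & ~c) = 10000000100000001000000010110000
  (~c & b) = 00000000111100000000000011110000
  (((((d & a) & (b | c)) | (~e & ~d)) & ~c) & (~c & b)) = 00000000100000000000000010110000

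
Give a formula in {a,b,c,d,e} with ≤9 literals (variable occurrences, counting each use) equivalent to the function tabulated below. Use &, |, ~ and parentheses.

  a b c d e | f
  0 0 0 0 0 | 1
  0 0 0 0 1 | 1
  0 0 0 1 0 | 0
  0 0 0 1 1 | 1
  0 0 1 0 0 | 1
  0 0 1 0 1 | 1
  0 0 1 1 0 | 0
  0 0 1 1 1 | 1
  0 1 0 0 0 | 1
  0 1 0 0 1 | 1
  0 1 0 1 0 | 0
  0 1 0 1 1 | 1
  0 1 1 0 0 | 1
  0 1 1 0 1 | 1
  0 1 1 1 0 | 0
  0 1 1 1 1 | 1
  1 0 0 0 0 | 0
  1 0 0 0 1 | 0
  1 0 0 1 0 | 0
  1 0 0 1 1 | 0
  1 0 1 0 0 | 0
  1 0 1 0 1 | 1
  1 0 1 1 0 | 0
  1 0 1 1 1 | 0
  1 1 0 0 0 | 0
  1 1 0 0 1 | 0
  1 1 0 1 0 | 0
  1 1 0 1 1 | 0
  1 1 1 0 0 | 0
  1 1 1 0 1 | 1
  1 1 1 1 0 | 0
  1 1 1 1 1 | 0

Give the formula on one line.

  ~d = 11001100110011001100110011001100
  (e & ~d) = 01000100010001000100010001000100
  (c & (e & ~d)) = 00000100000001000000010000000100
  ~a = 11111111111111110000000000000000
  ((c & (e & ~d)) | ~a) = 11111111111111110000010000000100
  (e & ~a) = 01010101010101010000000000000000
  ((e & ~a) | ~d) = 11011101110111011100110011001100
  (((c & (e & ~d)) | ~a) & ((e & ~a) | ~d)) = 11011101110111010000010000000100

(((c & (e & ~d)) | ~a) & ((e & ~a) | ~d))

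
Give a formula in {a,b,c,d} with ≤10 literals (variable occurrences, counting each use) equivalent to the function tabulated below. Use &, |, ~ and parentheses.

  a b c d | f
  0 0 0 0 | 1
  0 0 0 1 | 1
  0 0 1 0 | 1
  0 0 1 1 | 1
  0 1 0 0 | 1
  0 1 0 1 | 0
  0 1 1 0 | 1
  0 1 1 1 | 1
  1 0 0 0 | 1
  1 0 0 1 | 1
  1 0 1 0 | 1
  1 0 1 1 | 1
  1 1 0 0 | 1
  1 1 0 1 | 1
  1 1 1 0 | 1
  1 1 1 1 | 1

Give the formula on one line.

(((c | (a & b)) | ~b) | (~d | (a & (b | (c & d)))))

  (a & b) = 0000000000001111
  (c | (a & b)) = 0011001100111111
  ~b = 1111000011110000
  ((c | (a & b)) | ~b) = 1111001111111111
  ~d = 1010101010101010
  (c & d) = 0001000100010001
  (b | (c & d)) = 0001111100011111
  (a & (b | (c & d))) = 0000000000011111
  (~d | (a & (b | (c & d)))) = 1010101010111111
  (((c | (a & b)) | ~b) | (~d | (a & (b | (c & d))))) = 1111101111111111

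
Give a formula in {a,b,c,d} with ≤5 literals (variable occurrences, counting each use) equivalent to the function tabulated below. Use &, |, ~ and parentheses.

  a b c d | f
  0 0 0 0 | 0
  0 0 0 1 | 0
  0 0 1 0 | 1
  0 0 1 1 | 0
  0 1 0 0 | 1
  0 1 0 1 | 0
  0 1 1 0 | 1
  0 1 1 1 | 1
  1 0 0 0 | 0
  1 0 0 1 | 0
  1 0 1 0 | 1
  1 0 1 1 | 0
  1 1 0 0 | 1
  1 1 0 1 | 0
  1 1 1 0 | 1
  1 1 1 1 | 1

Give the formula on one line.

  ~d = 1010101010101010
  (c | ~d) = 1011101110111011
  (~d & c) = 0010001000100010
  ((~d & c) | b) = 0010111100101111
  ((c | ~d) & ((~d & c) | b)) = 0010101100101011

((c | ~d) & ((~d & c) | b))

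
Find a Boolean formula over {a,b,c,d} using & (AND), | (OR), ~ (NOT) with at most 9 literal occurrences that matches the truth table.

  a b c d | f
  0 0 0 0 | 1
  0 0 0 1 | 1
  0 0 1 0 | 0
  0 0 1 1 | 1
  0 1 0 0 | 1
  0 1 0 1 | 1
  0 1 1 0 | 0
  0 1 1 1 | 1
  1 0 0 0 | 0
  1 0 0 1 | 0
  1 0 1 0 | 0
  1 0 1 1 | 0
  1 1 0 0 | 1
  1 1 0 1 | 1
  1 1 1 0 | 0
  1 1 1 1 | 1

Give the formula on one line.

  ~c = 1100110011001100
  (d | ~c) = 1101110111011101
  ~a = 1111111100000000
  (d & ~a) = 0101010100000000
  (b | (d & ~a)) = 0101111100001111
  ((b | (d & ~a)) | ~a) = 1111111100001111
  ((d | ~c) & ((b | (d & ~a)) | ~a)) = 1101110100001101

((d | ~c) & ((b | (d & ~a)) | ~a))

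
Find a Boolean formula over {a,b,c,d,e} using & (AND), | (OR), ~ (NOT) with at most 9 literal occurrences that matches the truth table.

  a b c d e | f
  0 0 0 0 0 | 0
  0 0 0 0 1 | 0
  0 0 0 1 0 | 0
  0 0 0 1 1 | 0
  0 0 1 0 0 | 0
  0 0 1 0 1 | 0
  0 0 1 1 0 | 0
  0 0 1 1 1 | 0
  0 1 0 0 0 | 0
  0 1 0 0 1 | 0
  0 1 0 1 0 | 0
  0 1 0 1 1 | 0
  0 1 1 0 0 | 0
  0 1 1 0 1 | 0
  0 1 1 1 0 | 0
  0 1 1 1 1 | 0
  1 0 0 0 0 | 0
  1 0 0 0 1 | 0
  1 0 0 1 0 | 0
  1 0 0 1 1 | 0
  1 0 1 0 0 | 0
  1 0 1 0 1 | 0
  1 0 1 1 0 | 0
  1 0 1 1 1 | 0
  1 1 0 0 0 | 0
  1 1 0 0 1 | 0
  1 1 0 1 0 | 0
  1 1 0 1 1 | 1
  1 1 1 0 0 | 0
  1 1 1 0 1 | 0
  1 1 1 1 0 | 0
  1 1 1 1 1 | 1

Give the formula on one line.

(b & ((e & a) & ((~e | d) & a)))

  (e & a) = 00000000000000000101010101010101
  ~e = 10101010101010101010101010101010
  (~e | d) = 10111011101110111011101110111011
  ((~e | d) & a) = 00000000000000001011101110111011
  ((e & a) & ((~e | d) & a)) = 00000000000000000001000100010001
  (b & ((e & a) & ((~e | d) & a))) = 00000000000000000000000000010001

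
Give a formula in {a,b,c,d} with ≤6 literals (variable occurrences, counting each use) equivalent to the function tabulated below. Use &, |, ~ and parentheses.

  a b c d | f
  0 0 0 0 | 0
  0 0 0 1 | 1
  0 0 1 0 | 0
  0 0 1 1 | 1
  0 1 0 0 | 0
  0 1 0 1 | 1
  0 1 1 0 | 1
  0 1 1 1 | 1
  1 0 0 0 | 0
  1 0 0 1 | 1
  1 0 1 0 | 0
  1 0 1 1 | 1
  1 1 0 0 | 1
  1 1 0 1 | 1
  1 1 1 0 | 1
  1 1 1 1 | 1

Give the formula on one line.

((a & (b & ~c)) | (d | (c & b)))

  ~c = 1100110011001100
  (b & ~c) = 0000110000001100
  (a & (b & ~c)) = 0000000000001100
  (c & b) = 0000001100000011
  (d | (c & b)) = 0101011101010111
  ((a & (b & ~c)) | (d | (c & b))) = 0101011101011111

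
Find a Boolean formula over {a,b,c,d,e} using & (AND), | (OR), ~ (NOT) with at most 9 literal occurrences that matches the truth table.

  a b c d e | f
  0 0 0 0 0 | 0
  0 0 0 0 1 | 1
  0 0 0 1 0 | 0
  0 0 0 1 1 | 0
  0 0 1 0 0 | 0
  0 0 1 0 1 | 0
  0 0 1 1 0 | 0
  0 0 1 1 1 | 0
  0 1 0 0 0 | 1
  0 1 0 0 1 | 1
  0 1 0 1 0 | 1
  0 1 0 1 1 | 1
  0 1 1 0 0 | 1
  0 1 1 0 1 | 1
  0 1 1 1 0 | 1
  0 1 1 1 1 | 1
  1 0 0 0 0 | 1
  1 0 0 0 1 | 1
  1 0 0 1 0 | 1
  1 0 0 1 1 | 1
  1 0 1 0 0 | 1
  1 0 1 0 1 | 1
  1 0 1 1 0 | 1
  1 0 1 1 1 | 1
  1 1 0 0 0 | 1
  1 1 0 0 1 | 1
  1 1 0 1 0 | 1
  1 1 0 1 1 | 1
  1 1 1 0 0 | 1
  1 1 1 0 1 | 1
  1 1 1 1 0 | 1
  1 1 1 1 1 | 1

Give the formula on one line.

  (a | b) = 00000000111111111111111111111111
  ~c = 11110000111100001111000011110000
  (d | e) = 01110111011101110111011101110111
  (c | (d | e)) = 01111111011111110111111101111111
  (~c & (c | (d | e))) = 01110000011100000111000001110000
  (~c | a) = 11110000111100001111111111111111
  ~d = 11001100110011001100110011001100
  ((~c | a) & ~d) = 11000000110000001100110011001100
  ((~c & (c | (d | e))) & ((~c | a) & ~d)) = 01000000010000000100000001000000
  ((a | b) | ((~c & (c | (d | e))) & ((~c | a) & ~d))) = 01000000111111111111111111111111

((a | b) | ((~c & (c | (d | e))) & ((~c | a) & ~d)))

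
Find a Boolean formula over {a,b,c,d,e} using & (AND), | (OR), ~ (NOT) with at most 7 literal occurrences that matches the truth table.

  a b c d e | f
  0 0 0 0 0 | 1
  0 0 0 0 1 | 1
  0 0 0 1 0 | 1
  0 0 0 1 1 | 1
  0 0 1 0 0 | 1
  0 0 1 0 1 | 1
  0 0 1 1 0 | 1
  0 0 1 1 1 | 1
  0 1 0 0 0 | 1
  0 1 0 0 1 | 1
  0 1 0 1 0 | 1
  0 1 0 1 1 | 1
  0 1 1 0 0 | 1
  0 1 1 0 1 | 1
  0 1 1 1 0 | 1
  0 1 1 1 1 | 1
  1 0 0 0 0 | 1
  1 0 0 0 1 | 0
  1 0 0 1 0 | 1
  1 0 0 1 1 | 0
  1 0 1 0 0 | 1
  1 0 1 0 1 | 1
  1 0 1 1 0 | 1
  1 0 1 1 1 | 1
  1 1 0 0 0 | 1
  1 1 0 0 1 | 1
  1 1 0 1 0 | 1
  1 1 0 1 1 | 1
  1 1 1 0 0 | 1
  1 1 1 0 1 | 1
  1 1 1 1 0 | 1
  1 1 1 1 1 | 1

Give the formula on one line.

  ~b = 11111111000000001111111100000000
  ~a = 11111111111111110000000000000000
  (~b & ~a) = 11111111000000000000000000000000
  ((~b & ~a) | b) = 11111111111111110000000011111111
  ~e = 10101010101010101010101010101010
  (~e | c) = 10101111101011111010111110101111
  (((~b & ~a) | b) | (~e | c)) = 11111111111111111010111111111111

(((~b & ~a) | b) | (~e | c))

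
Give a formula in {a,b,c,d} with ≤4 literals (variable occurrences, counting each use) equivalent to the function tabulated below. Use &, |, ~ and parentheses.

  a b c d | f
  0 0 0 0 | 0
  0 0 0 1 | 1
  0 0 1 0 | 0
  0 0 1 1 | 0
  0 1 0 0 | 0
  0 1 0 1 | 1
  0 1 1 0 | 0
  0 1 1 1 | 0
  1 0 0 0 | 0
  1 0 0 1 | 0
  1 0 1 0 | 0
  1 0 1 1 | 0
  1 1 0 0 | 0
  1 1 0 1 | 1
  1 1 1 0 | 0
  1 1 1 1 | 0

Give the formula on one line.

  ~c = 1100110011001100
  (~c & d) = 0100010001000100
  ~a = 1111111100000000
  (b | ~a) = 1111111100001111
  ((~c & d) & (b | ~a)) = 0100010000000100

((~c & d) & (b | ~a))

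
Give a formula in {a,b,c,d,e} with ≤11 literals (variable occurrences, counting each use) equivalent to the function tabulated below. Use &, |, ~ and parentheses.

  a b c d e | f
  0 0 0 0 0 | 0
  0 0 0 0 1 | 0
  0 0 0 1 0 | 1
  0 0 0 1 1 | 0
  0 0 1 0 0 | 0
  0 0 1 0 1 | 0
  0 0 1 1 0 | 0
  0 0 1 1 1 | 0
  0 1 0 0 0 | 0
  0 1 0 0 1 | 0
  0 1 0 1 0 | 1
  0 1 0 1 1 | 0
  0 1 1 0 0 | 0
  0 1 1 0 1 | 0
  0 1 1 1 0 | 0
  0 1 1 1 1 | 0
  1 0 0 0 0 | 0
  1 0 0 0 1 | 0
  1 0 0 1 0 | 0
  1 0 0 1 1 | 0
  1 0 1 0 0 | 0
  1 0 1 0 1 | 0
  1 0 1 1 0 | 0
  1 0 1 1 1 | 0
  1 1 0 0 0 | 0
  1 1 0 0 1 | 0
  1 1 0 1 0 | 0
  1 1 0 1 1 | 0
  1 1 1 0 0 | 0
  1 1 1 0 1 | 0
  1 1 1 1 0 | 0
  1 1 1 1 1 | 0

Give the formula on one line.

(((((~e & d) & c) & a) | (d & (~c | ~d))) & (~e & ~a))

  ~e = 10101010101010101010101010101010
  (~e & d) = 00100010001000100010001000100010
  ((~e & d) & c) = 00000010000000100000001000000010
  (((~e & d) & c) & a) = 00000000000000000000001000000010
  ~c = 11110000111100001111000011110000
  ~d = 11001100110011001100110011001100
  (~c | ~d) = 11111100111111001111110011111100
  (d & (~c | ~d)) = 00110000001100000011000000110000
  ((((~e & d) & c) & a) | (d & (~c | ~d))) = 00110000001100000011001000110010
  ~a = 11111111111111110000000000000000
  (~e & ~a) = 10101010101010100000000000000000
  (((((~e & d) & c) & a) | (d & (~c | ~d))) & (~e & ~a)) = 00100000001000000000000000000000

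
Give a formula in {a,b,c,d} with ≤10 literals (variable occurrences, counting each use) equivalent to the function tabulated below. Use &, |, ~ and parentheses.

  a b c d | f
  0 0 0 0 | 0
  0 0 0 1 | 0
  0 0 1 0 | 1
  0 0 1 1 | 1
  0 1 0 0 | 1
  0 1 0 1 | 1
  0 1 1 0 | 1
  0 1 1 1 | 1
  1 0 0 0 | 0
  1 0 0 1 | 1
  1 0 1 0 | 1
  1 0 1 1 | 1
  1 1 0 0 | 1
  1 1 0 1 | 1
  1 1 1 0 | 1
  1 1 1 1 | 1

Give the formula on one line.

(((~a & c) | b) | (c | ((b | a) & d)))

  ~a = 1111111100000000
  (~a & c) = 0011001100000000
  ((~a & c) | b) = 0011111100001111
  (b | a) = 0000111111111111
  ((b | a) & d) = 0000010101010101
  (c | ((b | a) & d)) = 0011011101110111
  (((~a & c) | b) | (c | ((b | a) & d))) = 0011111101111111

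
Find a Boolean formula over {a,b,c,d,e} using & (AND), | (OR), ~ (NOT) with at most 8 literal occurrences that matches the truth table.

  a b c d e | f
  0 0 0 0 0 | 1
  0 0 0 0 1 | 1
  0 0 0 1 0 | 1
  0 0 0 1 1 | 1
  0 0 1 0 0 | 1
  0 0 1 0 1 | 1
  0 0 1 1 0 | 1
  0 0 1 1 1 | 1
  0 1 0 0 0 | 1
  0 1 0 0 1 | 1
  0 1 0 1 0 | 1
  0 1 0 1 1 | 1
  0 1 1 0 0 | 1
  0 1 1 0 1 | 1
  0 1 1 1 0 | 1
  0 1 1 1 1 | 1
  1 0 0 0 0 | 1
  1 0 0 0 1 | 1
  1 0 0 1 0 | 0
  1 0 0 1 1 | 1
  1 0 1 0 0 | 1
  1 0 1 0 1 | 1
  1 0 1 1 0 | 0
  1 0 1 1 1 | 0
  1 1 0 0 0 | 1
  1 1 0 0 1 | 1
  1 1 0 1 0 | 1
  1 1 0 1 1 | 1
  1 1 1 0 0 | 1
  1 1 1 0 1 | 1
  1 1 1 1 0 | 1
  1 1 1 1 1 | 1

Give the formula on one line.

  ~c = 11110000111100001111000011110000
  (e & ~c) = 01010000010100000101000001010000
  ~d = 11001100110011001100110011001100
  ((e & ~c) | ~d) = 11011100110111001101110011011100
  (((e & ~c) | ~d) | b) = 11011100111111111101110011111111
  (b | ~d) = 11001100111111111100110011111111
  ~b = 11111111000000001111111100000000
  ~a = 11111111111111110000000000000000
  (~b & ~a) = 11111111000000000000000000000000
  ((b | ~d) | (~b & ~a)) = 11111111111111111100110011111111
  ((((e & ~c) | ~d) | b) | ((b | ~d) | (~b & ~a))) = 11111111111111111101110011111111

((((e & ~c) | ~d) | b) | ((b | ~d) | (~b & ~a)))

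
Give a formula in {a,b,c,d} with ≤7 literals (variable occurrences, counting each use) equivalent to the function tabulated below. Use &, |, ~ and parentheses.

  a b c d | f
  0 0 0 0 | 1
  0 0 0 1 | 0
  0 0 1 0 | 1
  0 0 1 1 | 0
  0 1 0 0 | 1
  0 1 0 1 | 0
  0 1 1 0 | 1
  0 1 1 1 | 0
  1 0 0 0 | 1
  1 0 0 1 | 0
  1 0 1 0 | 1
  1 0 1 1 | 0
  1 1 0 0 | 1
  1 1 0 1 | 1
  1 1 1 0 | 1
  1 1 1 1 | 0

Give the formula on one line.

((~c & (b & a)) | ~d)

  ~c = 1100110011001100
  (b & a) = 0000000000001111
  (~c & (b & a)) = 0000000000001100
  ~d = 1010101010101010
  ((~c & (b & a)) | ~d) = 1010101010101110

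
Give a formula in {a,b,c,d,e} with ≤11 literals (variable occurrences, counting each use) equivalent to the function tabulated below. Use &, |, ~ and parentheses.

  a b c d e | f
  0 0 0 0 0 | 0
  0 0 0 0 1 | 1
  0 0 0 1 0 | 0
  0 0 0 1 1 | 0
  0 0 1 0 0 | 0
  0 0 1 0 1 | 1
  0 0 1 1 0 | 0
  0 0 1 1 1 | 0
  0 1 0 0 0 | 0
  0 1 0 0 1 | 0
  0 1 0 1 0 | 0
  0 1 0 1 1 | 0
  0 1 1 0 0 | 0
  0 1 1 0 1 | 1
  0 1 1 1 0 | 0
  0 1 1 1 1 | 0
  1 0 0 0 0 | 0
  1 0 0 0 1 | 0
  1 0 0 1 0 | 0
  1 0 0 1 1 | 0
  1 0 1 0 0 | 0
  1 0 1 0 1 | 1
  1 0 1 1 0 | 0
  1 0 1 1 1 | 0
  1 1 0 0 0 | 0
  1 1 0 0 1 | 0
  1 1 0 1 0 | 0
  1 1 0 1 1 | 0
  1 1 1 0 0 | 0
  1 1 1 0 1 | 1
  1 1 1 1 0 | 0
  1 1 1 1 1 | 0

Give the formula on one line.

((((c | ~b) & e) | (e & d)) & ((e & ~d) & (~a | c)))

  ~b = 11111111000000001111111100000000
  (c | ~b) = 11111111000011111111111100001111
  ((c | ~b) & e) = 01010101000001010101010100000101
  (e & d) = 00010001000100010001000100010001
  (((c | ~b) & e) | (e & d)) = 01010101000101010101010100010101
  ~d = 11001100110011001100110011001100
  (e & ~d) = 01000100010001000100010001000100
  ~a = 11111111111111110000000000000000
  (~a | c) = 11111111111111110000111100001111
  ((e & ~d) & (~a | c)) = 01000100010001000000010000000100
  ((((c | ~b) & e) | (e & d)) & ((e & ~d) & (~a | c))) = 01000100000001000000010000000100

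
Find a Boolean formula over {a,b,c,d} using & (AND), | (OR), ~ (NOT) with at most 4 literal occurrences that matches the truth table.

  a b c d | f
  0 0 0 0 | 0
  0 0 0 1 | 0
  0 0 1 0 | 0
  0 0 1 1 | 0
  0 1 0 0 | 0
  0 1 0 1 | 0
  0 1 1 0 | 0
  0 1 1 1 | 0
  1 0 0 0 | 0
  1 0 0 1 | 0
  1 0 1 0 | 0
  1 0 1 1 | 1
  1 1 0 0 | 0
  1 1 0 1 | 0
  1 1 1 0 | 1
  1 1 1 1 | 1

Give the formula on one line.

  (d | b) = 0101111101011111
  ((d | b) & c) = 0001001100010011
  (((d | b) & c) & a) = 0000000000010011

(((d | b) & c) & a)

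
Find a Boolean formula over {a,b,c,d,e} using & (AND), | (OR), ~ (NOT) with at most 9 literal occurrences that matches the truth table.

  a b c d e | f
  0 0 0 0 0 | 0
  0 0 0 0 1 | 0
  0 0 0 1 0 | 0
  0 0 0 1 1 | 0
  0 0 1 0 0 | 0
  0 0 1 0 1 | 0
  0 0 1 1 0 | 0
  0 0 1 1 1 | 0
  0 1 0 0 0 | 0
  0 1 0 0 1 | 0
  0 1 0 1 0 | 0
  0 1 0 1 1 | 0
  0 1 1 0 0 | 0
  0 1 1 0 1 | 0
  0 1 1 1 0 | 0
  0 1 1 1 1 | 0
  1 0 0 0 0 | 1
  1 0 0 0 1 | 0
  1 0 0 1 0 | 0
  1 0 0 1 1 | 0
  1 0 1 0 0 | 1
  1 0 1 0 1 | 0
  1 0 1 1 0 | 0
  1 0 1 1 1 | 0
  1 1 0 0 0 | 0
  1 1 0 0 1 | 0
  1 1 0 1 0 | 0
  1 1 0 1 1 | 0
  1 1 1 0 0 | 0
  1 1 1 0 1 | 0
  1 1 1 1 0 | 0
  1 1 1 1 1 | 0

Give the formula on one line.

((((e & b) | ~d) & a) & (~e & ~b))

  (e & b) = 00000000010101010000000001010101
  ~d = 11001100110011001100110011001100
  ((e & b) | ~d) = 11001100110111011100110011011101
  (((e & b) | ~d) & a) = 00000000000000001100110011011101
  ~e = 10101010101010101010101010101010
  ~b = 11111111000000001111111100000000
  (~e & ~b) = 10101010000000001010101000000000
  ((((e & b) | ~d) & a) & (~e & ~b)) = 00000000000000001000100000000000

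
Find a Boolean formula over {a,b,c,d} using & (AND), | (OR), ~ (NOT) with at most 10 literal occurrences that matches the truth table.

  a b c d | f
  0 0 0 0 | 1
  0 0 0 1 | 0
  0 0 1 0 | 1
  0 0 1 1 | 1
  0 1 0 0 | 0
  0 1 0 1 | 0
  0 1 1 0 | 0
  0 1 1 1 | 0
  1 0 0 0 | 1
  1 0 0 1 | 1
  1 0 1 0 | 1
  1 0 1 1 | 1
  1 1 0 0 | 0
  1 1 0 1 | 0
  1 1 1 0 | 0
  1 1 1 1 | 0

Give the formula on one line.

  ~b = 1111000011110000
  ~d = 1010101010101010
  (~d | a) = 1010101011111111
  ((~d | a) | c) = 1011101111111111
  (~d | c) = 1011101110111011
  ~a = 1111111100000000
  (~b | ~a) = 1111111111110000
  ((~d | c) | (~b | ~a)) = 1111111111111011
  (((~d | a) | c) & ((~d | c) | (~b | ~a))) = 1011101111111011
  (~b & (((~d | a) | c) & ((~d | c) | (~b | ~a)))) = 1011000011110000

(~b & (((~d | a) | c) & ((~d | c) | (~b | ~a))))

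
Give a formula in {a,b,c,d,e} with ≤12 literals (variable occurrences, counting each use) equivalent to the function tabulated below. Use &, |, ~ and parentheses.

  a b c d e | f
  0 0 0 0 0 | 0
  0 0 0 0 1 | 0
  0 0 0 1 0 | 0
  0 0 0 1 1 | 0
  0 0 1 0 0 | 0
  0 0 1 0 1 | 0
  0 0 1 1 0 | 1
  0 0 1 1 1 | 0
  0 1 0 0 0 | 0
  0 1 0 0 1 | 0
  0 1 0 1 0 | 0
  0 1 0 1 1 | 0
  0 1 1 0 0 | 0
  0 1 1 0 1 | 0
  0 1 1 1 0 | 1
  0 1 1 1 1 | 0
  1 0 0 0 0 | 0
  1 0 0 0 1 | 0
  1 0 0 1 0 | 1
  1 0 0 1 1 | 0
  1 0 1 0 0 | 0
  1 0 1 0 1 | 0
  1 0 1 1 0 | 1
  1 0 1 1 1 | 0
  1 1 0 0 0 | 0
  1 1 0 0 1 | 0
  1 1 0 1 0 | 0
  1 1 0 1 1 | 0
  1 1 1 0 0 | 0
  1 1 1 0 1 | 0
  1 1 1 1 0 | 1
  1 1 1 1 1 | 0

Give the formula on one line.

  ~e = 10101010101010101010101010101010
  ~b = 11111111000000001111111100000000
  (~b & ~e) = 10101010000000001010101000000000
  ((~b & ~e) | c) = 10101111000011111010111100001111
  (((~b & ~e) | c) & d) = 00100011000000110010001100000011
  (~e & (((~b & ~e) | c) & d)) = 00100010000000100010001000000010
  ~c = 11110000111100001111000011110000
  (~c & e) = 01010000010100000101000001010000
  ((~c & e) | c) = 01011111010111110101111101011111
  (((~c & e) | c) | a) = 01011111010111111111111111111111
  ((~e & (((~b & ~e) | c) & d)) & (((~c & e) | c) | a)) = 00000010000000100010001000000010

((~e & (((~b & ~e) | c) & d)) & (((~c & e) | c) | a))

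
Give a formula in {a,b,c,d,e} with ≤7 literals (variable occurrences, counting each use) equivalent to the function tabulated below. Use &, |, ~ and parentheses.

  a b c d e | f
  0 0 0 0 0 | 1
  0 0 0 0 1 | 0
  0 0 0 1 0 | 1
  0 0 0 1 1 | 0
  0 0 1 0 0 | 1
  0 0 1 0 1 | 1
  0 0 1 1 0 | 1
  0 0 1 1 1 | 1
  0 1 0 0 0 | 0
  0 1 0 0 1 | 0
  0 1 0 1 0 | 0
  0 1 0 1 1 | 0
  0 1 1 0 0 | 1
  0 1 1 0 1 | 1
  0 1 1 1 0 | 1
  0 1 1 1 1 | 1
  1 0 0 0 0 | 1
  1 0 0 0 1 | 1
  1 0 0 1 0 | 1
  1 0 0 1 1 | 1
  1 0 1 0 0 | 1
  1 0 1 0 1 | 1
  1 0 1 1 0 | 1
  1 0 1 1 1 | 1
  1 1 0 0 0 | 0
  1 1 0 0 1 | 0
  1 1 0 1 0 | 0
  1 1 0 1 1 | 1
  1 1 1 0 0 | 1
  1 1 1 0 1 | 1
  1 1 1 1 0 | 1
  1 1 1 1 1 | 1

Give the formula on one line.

  ~e = 10101010101010101010101010101010
  (~e | a) = 10101010101010101111111111111111
  ~b = 11111111000000001111111100000000
  ((~e | a) & ~b) = 10101010000000001111111100000000
  (a & e) = 00000000000000000101010101010101
  ((a & e) & d) = 00000000000000000001000100010001
  (((~e | a) & ~b) | ((a & e) & d)) = 10101010000000001111111100010001
  (c | (((~e | a) & ~b) | ((a & e) & d))) = 10101111000011111111111100011111

(c | (((~e | a) & ~b) | ((a & e) & d)))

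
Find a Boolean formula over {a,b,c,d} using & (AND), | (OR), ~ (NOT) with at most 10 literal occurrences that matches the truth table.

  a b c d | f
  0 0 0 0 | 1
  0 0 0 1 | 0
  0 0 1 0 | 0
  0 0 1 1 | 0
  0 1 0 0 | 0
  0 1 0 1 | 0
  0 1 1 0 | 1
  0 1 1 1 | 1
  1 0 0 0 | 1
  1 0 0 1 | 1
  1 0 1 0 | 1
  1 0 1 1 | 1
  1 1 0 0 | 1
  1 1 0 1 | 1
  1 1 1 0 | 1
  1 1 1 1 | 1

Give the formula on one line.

(((~d & ~b) | (c | a)) & (b | (a | (~a & ~c))))

  ~d = 1010101010101010
  ~b = 1111000011110000
  (~d & ~b) = 1010000010100000
  (c | a) = 0011001111111111
  ((~d & ~b) | (c | a)) = 1011001111111111
  ~a = 1111111100000000
  ~c = 1100110011001100
  (~a & ~c) = 1100110000000000
  (a | (~a & ~c)) = 1100110011111111
  (b | (a | (~a & ~c))) = 1100111111111111
  (((~d & ~b) | (c | a)) & (b | (a | (~a & ~c)))) = 1000001111111111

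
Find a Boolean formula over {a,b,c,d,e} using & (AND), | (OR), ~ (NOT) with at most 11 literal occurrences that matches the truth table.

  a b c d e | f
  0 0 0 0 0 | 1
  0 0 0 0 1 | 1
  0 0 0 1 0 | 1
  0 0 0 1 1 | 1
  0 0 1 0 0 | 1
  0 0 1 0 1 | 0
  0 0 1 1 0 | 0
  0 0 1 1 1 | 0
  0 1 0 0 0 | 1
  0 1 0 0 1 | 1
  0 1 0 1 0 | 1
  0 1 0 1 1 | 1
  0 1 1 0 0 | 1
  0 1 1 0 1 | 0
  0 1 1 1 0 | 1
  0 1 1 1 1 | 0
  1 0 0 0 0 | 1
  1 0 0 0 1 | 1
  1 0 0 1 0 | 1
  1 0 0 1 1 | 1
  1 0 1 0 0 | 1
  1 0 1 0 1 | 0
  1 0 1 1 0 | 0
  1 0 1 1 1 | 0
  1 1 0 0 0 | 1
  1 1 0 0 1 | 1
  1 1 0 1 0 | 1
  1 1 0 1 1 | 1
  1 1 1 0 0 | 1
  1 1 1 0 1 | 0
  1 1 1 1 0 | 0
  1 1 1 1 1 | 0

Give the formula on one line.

(((~c | ~d) & (~c | (c & ~e))) | (~e & (~a & b)))

  ~c = 11110000111100001111000011110000
  ~d = 11001100110011001100110011001100
  (~c | ~d) = 11111100111111001111110011111100
  ~e = 10101010101010101010101010101010
  (c & ~e) = 00001010000010100000101000001010
  (~c | (c & ~e)) = 11111010111110101111101011111010
  ((~c | ~d) & (~c | (c & ~e))) = 11111000111110001111100011111000
  ~a = 11111111111111110000000000000000
  (~a & b) = 00000000111111110000000000000000
  (~e & (~a & b)) = 00000000101010100000000000000000
  (((~c | ~d) & (~c | (c & ~e))) | (~e & (~a & b))) = 11111000111110101111100011111000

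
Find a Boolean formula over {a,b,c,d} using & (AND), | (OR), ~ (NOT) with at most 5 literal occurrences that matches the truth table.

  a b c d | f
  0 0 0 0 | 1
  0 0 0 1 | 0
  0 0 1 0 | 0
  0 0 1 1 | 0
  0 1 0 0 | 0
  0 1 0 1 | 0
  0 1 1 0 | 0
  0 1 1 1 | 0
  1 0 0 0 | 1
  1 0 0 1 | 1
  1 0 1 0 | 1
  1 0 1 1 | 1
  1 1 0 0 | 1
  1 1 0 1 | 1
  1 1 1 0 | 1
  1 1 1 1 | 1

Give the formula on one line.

(a | ((~b & ~c) & ~d))

  ~b = 1111000011110000
  ~c = 1100110011001100
  (~b & ~c) = 1100000011000000
  ~d = 1010101010101010
  ((~b & ~c) & ~d) = 1000000010000000
  (a | ((~b & ~c) & ~d)) = 1000000011111111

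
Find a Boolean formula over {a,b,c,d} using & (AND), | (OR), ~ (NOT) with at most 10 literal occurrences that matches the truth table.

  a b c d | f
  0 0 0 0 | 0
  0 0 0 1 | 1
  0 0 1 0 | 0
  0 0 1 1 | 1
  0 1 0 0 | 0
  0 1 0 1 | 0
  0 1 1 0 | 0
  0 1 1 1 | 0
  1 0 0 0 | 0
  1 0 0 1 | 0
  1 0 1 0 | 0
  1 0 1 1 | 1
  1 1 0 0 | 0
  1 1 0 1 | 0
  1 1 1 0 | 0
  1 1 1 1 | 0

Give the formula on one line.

((~b & ((d | (~d & b)) | (~a | b))) & (d & (~a | c)))

  ~b = 1111000011110000
  ~d = 1010101010101010
  (~d & b) = 0000101000001010
  (d | (~d & b)) = 0101111101011111
  ~a = 1111111100000000
  (~a | b) = 1111111100001111
  ((d | (~d & b)) | (~a | b)) = 1111111101011111
  (~b & ((d | (~d & b)) | (~a | b))) = 1111000001010000
  (~a | c) = 1111111100110011
  (d & (~a | c)) = 0101010100010001
  ((~b & ((d | (~d & b)) | (~a | b))) & (d & (~a | c))) = 0101000000010000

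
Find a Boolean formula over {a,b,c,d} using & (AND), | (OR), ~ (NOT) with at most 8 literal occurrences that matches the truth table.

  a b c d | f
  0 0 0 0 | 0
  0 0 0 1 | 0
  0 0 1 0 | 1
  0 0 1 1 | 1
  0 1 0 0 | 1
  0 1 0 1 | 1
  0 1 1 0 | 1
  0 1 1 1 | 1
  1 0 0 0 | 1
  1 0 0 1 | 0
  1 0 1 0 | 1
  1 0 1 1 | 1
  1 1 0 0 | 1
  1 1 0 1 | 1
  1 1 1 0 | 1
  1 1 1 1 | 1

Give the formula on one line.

(((~a | (d | ~b)) & (c | b)) | (~d & a))

  ~a = 1111111100000000
  ~b = 1111000011110000
  (d | ~b) = 1111010111110101
  (~a | (d | ~b)) = 1111111111110101
  (c | b) = 0011111100111111
  ((~a | (d | ~b)) & (c | b)) = 0011111100110101
  ~d = 1010101010101010
  (~d & a) = 0000000010101010
  (((~a | (d | ~b)) & (c | b)) | (~d & a)) = 0011111110111111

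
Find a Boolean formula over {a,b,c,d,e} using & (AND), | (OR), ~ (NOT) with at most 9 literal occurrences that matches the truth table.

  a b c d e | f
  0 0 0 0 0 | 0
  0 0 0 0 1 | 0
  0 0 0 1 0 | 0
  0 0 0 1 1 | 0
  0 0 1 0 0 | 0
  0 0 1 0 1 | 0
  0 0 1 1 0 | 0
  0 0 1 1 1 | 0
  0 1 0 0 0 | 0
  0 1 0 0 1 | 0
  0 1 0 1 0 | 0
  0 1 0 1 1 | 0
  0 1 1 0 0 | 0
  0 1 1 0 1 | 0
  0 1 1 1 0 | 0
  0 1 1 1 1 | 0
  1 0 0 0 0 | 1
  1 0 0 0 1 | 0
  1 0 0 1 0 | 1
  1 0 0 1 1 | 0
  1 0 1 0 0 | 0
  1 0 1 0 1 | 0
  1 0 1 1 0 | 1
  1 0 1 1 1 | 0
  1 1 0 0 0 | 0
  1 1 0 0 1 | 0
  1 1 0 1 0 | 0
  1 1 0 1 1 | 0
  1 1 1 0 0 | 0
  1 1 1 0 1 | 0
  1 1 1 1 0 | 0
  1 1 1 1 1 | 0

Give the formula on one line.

  ~e = 10101010101010101010101010101010
  (~e & a) = 00000000000000001010101010101010
  ~b = 11111111000000001111111100000000
  ~c = 11110000111100001111000011110000
  (~c | b) = 11110000111111111111000011111111
  ((~c | b) | d) = 11110011111111111111001111111111
  (~b & ((~c | b) | d)) = 11110011000000001111001100000000
  ((~e & a) & (~b & ((~c | b) | d))) = 00000000000000001010001000000000

((~e & a) & (~b & ((~c | b) | d)))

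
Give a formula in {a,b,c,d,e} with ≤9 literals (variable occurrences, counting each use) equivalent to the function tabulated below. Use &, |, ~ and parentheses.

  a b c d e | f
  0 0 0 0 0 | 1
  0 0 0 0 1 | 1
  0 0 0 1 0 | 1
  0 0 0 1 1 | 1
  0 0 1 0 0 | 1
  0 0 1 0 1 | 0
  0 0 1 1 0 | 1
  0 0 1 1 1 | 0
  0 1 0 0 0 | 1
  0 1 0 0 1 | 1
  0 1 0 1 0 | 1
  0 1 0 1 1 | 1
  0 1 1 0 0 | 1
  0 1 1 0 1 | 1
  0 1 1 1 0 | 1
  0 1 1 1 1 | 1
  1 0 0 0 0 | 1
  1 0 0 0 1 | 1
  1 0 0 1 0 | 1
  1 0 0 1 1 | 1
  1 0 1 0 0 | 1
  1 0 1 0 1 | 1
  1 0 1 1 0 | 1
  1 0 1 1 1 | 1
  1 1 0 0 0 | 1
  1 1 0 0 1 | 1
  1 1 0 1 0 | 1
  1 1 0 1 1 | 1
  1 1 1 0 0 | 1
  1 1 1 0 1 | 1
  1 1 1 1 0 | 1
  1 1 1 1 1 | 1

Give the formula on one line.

(((b | ~c) | a) | ((c & b) | (~a & (~e | ~c))))

  ~c = 11110000111100001111000011110000
  (b | ~c) = 11110000111111111111000011111111
  ((b | ~c) | a) = 11110000111111111111111111111111
  (c & b) = 00000000000011110000000000001111
  ~a = 11111111111111110000000000000000
  ~e = 10101010101010101010101010101010
  (~e | ~c) = 11111010111110101111101011111010
  (~a & (~e | ~c)) = 11111010111110100000000000000000
  ((c & b) | (~a & (~e | ~c))) = 11111010111111110000000000001111
  (((b | ~c) | a) | ((c & b) | (~a & (~e | ~c)))) = 11111010111111111111111111111111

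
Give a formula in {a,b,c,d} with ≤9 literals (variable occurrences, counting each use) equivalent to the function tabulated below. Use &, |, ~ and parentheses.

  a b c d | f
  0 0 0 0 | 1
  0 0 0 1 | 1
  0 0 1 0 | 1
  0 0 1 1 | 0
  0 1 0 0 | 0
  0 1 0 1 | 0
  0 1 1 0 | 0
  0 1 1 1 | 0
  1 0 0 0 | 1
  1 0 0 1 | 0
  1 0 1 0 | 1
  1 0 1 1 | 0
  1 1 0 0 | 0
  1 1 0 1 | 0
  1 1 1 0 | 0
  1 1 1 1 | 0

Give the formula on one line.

((~c | ~d) & ((c | (b | ((~d | ~a) & ~b))) & ~b))

  ~c = 1100110011001100
  ~d = 1010101010101010
  (~c | ~d) = 1110111011101110
  ~a = 1111111100000000
  (~d | ~a) = 1111111110101010
  ~b = 1111000011110000
  ((~d | ~a) & ~b) = 1111000010100000
  (b | ((~d | ~a) & ~b)) = 1111111110101111
  (c | (b | ((~d | ~a) & ~b))) = 1111111110111111
  ((c | (b | ((~d | ~a) & ~b))) & ~b) = 1111000010110000
  ((~c | ~d) & ((c | (b | ((~d | ~a) & ~b))) & ~b)) = 1110000010100000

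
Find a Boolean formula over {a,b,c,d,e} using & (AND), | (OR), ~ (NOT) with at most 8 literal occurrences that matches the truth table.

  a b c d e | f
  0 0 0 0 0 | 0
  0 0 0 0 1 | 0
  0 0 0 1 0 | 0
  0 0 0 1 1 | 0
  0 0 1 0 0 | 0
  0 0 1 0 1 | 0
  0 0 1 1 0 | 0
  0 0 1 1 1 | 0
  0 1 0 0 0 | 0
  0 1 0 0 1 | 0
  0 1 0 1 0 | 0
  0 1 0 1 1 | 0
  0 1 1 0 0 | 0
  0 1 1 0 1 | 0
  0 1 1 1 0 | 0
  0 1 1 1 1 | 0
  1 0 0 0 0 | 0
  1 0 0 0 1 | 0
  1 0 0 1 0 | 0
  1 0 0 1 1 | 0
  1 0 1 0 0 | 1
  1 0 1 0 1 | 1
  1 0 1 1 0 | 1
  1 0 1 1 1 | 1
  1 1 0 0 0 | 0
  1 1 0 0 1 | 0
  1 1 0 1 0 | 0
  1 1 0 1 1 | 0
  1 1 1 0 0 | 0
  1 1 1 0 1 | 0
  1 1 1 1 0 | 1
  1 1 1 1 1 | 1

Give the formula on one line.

((c & a) & (~b | (d & ((~b & a) | (c & a)))))

  (c & a) = 00000000000000000000111100001111
  ~b = 11111111000000001111111100000000
  (~b & a) = 00000000000000001111111100000000
  ((~b & a) | (c & a)) = 00000000000000001111111100001111
  (d & ((~b & a) | (c & a))) = 00000000000000000011001100000011
  (~b | (d & ((~b & a) | (c & a)))) = 11111111000000001111111100000011
  ((c & a) & (~b | (d & ((~b & a) | (c & a))))) = 00000000000000000000111100000011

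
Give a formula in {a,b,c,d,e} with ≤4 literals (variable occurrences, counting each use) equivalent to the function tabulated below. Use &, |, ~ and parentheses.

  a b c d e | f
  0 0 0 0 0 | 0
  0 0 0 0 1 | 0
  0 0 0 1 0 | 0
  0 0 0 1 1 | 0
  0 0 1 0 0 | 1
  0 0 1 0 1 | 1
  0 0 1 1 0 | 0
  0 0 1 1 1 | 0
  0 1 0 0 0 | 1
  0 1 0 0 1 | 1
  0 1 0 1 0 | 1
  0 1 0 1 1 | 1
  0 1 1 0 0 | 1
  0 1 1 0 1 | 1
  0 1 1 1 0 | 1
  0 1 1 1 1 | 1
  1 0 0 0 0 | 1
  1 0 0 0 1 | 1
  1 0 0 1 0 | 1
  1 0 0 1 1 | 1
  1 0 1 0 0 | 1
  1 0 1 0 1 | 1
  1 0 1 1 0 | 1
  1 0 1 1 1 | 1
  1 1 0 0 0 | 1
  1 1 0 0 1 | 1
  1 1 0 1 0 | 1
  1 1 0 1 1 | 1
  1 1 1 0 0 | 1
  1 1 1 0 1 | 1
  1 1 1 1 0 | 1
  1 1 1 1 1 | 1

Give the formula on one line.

  ~d = 11001100110011001100110011001100
  (~d & c) = 00001100000011000000110000001100
  (a | b) = 00000000111111111111111111111111
  ((~d & c) | (a | b)) = 00001100111111111111111111111111

((~d & c) | (a | b))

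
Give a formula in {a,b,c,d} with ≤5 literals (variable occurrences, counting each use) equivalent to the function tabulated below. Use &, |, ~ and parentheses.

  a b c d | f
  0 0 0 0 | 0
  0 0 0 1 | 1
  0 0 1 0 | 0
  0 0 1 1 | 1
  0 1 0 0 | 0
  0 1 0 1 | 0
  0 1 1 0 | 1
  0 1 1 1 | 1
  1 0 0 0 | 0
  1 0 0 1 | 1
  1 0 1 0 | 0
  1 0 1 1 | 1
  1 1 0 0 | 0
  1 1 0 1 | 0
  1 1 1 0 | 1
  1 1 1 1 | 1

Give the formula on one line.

((b | d) & (c | ~b))

  (b | d) = 0101111101011111
  ~b = 1111000011110000
  (c | ~b) = 1111001111110011
  ((b | d) & (c | ~b)) = 0101001101010011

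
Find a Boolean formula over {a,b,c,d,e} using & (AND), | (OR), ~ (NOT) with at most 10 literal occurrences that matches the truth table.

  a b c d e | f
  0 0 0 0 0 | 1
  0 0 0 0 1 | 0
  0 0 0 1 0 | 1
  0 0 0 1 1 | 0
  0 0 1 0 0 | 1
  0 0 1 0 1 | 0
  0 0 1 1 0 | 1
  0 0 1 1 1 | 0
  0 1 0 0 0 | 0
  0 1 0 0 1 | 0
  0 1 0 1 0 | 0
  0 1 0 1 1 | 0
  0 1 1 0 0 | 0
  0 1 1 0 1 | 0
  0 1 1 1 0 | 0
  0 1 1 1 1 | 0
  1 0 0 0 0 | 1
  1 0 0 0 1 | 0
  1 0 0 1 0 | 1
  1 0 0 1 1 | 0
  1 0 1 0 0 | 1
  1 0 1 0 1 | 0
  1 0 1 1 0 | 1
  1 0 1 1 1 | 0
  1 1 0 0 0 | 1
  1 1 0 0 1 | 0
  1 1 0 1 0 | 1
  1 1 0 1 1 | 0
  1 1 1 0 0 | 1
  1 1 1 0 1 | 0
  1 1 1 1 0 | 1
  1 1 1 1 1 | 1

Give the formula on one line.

  ~e = 10101010101010101010101010101010
  (~e | b) = 10101010111111111010101011111111
  (c & d) = 00000011000000110000001100000011
  ((~e | b) & (c & d)) = 00000010000000110000001000000011
  (~e | ((~e | b) & (c & d))) = 10101010101010111010101010101011
  (a & b) = 00000000000000000000000011111111
  ~b = 11111111000000001111111100000000
  ((a & b) | ~b) = 11111111000000001111111111111111
  ((~e | ((~e | b) & (c & d))) & ((a & b) | ~b)) = 10101010000000001010101010101011

((~e | ((~e | b) & (c & d))) & ((a & b) | ~b))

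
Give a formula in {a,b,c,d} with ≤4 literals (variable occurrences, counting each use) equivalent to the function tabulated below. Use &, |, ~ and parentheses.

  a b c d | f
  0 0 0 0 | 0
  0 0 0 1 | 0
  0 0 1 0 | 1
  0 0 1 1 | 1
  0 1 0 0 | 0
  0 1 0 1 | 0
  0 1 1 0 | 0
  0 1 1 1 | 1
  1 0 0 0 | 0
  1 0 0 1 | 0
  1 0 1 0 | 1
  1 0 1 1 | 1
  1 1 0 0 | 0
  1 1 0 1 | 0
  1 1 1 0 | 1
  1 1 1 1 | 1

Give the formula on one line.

  ~b = 1111000011110000
  (d | ~b) = 1111010111110101
  ((d | ~b) | a) = 1111010111111111
  (((d | ~b) | a) & c) = 0011000100110011

(((d | ~b) | a) & c)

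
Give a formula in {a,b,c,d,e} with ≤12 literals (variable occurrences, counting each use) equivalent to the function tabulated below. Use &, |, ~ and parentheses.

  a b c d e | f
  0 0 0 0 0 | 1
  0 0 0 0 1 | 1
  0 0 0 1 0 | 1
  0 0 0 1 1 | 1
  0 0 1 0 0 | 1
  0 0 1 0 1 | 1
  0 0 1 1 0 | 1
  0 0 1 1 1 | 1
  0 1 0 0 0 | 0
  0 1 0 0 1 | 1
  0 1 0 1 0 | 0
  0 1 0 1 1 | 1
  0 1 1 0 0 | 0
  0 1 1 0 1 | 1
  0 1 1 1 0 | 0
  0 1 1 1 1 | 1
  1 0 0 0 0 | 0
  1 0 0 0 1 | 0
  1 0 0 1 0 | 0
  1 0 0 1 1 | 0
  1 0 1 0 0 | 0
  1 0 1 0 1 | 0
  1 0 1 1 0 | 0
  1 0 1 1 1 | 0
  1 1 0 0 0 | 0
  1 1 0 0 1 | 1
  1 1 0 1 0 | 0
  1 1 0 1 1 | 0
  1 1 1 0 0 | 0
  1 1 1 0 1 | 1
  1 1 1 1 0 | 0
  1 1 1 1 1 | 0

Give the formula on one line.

  ~d = 11001100110011001100110011001100
  ~a = 11111111111111110000000000000000
  (e & ~a) = 01010101010101010000000000000000
  (~d | (e & ~a)) = 11011101110111011100110011001100
  (e | b) = 01010101111111110101010111111111
  ((~d | (e & ~a)) & (e | b)) = 01010101110111010100010011001100
  (b & e) = 00000000010101010000000001010101
  (((~d | (e & ~a)) & (e | b)) & (b & e)) = 00000000010101010000000001000100
  ~b = 11111111000000001111111100000000
  (~b & ~a) = 11111111000000000000000000000000
  ((((~d | (e & ~a)) & (e | b)) & (b & e)) | (~b & ~a)) = 11111111010101010000000001000100

((((~d | (e & ~a)) & (e | b)) & (b & e)) | (~b & ~a))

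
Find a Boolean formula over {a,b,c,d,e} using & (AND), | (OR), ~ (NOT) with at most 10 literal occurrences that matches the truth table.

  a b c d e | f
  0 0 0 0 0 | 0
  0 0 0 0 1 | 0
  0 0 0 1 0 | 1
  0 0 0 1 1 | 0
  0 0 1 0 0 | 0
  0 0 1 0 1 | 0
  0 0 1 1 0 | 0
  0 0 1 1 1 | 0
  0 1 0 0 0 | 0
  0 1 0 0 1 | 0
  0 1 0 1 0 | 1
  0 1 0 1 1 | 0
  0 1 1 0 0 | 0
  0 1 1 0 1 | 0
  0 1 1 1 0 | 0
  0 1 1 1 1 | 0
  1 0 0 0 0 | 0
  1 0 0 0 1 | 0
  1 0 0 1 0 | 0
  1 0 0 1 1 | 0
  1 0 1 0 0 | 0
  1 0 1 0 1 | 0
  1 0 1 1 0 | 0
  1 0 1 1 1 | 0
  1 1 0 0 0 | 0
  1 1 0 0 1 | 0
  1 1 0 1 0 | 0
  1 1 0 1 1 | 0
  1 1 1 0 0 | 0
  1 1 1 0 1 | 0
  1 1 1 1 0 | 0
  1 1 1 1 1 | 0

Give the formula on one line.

  (b | a) = 00000000111111111111111111111111
  (c & (b | a)) = 00000000000011110000111100001111
  ~b = 11111111000000001111111100000000
  ((c & (b | a)) & ~b) = 00000000000000000000111100000000
  ~c = 11110000111100001111000011110000
  (((c & (b | a)) & ~b) | ~c) = 11110000111100001111111111110000
  ~a = 11111111111111110000000000000000
  (~a & d) = 00110011001100110000000000000000
  ~e = 10101010101010101010101010101010
  (a | ~e) = 10101010101010101111111111111111
  ((~a & d) & (a | ~e)) = 00100010001000100000000000000000
  ((((c & (b | a)) & ~b) | ~c) & ((~a & d) & (a | ~e))) = 00100000001000000000000000000000

((((c & (b | a)) & ~b) | ~c) & ((~a & d) & (a | ~e)))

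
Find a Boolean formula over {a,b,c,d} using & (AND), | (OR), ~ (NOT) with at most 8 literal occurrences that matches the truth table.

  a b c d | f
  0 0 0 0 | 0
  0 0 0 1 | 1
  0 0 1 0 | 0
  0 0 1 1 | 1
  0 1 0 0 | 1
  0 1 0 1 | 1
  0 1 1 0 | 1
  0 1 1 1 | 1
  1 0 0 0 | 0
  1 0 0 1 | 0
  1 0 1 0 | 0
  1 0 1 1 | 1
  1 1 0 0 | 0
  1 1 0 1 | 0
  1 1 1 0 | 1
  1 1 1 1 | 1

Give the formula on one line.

((c | ~a) & ((d & ~b) | b))

  ~a = 1111111100000000
  (c | ~a) = 1111111100110011
  ~b = 1111000011110000
  (d & ~b) = 0101000001010000
  ((d & ~b) | b) = 0101111101011111
  ((c | ~a) & ((d & ~b) | b)) = 0101111100010011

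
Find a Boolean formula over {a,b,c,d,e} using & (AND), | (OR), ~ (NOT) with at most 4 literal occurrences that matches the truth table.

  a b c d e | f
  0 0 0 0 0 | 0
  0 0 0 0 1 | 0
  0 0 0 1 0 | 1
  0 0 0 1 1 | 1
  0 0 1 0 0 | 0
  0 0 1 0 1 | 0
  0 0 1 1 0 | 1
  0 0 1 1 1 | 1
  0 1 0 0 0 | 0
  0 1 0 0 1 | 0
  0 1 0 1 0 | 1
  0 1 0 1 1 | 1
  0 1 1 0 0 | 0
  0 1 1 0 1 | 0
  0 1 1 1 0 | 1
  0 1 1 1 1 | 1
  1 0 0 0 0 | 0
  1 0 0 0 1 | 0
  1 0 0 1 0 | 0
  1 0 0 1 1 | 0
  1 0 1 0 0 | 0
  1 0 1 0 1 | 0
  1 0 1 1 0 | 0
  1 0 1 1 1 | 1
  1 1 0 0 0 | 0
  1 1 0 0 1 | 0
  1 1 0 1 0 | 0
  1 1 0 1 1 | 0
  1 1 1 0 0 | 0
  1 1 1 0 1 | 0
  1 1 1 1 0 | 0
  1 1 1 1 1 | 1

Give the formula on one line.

(d & (~a | (e & c)))

  ~a = 11111111111111110000000000000000
  (e & c) = 00000101000001010000010100000101
  (~a | (e & c)) = 11111111111111110000010100000101
  (d & (~a | (e & c))) = 00110011001100110000000100000001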